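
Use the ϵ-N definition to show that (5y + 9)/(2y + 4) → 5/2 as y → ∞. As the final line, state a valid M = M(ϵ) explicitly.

Let ϵ > 0 be given. We seek M > 0 such that y > M implies |(5y + 9)/(2y + 4) − (5/2)| < ϵ.
(5y + 9)/(2y + 4) − (5/2) = (2(5y + 9) − 5(2y + 4)) / (2(2y + 4)) = -2/(2(2y + 4)).
For y > 0 we have 2y + 4 > 2y, so |(5y + 9)/(2y + 4) − (5/2)| = 2/(2(2y + 4)) < 2/(2·2y) = (1/2)/y.
Thus |(5y + 9)/(2y + 4) − (5/2)| < ϵ whenever y > (1/2)/ϵ.
Take M = (1/2)/ϵ. If y > M then |(5y + 9)/(2y + 4) − (5/2)| < (1/2)/y < ϵ.

M = (1/2)/ϵ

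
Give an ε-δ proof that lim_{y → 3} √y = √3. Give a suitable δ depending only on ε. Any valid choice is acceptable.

δ = min(3, √3·ε)

Fix ε > 0. We want δ > 0 such that 0 < |y − 3| < δ implies |√y − √3| < ε.
Rationalise: √y − √3 = (y − 3)/(√y + √3), so |√y − √3| = |y − 3|/(√y + √3).
Restrict δ ≤ 3 so that |y − 3| < 3 forces y > 0, and then √y + √3 > √3.
Hence |√y − √3| < |y − 3|/√3, which is < ε once |y − 3| < √3·ε.
Take δ = min(3, √3·ε). If 0 < |y − 3| < δ then y > 0 and |√y − √3| < |y − 3|/√3 < ε.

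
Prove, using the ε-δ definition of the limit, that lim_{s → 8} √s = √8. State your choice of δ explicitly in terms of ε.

Let ε > 0 be given. We want δ > 0 such that 0 < |s − 8| < δ implies |√s − √8| < ε.
Rationalise: √s − √8 = (s − 8)/(√s + √8), so |√s − √8| = |s − 8|/(√s + √8).
Restrict δ ≤ 8 so that |s − 8| < 8 forces s > 0, and then √s + √8 > √8.
Hence |√s − √8| < |s − 8|/√8, which is < ε once |s − 8| < √8·ε.
Take δ = min(8, √8·ε). If 0 < |s − 8| < δ then s > 0 and |√s − √8| < |s − 8|/√8 < ε.

δ = min(8, √8·ε)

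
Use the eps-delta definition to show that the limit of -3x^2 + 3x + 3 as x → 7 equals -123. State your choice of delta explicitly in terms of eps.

delta = min(1, eps/42)

Fix eps > 0. We want delta > 0 such that 0 < |x − 7| < delta implies |(-3x^2 + 3x + 3) + 123| < eps.
(-3x^2 + 3x + 3) + 123 = -3x^2 + 3x + 126 = (x − 7)(-3x - 18).
So |(-3x^2 + 3x + 3) + 123| = |x − 7|·|-3x - 18|.
Assume first that |x − 7| < 1, so |x| < 8. Then |-3x - 18| ≤ 3·8 + 18 = 42.
Hence |(-3x^2 + 3x + 3) + 123| ≤ 42|x − 7| < eps provided |x − 7| < eps/42.
Take delta = min(1, eps/42). Then 0 < |x − 7| < delta gives both |x − 7| < 1 and |x − 7| < eps/42, so |(-3x^2 + 3x + 3) + 123| < eps.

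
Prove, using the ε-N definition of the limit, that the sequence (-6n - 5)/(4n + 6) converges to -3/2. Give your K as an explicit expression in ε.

Suppose ε > 0. For n ≥ 1, |(-6n - 5)/(4n + 6) + 3/2| = |16|/(4(4n + 6)) = 16/(4(4n + 6)).
Since 4n + 6 ≥ 4n for n ≥ 1, this is ≤ 16/(4·4n) = 1/n.
So |(-6n - 5)/(4n + 6) + 3/2| < ε whenever n > 1/ε.
Take K = 1/ε. If n > K then |(-6n - 5)/(4n + 6) + 3/2| ≤ 1/n < ε.

K = 1/ε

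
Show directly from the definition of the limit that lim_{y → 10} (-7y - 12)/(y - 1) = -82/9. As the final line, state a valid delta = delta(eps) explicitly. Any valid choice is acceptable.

delta = min(9/2, (81/38)eps)

Fix eps > 0. We want delta > 0 with 0 < |y − 10| < delta ⇒ |(-7y - 12)/(y - 1) + 82/9| < eps.
Combining over a common denominator, (-7y - 12)/(y - 1) + 82/9 = [(-7y - 12)·9 − (-82)·(y - 1)] / [9·(y - 1)] = 19(y − 10) / (9(y - 1)).
So |(-7y - 12)/(y - 1) + 82/9| = 19|y − 10| / (9·|y − 1|).
Require delta ≤ 9/2, so |y − 1| ≥ |9| − |y − 10| > 9 − 9/2 = 9/2.
Hence |(-7y - 12)/(y - 1) + 82/9| < 19|y − 10|/(9·(9/2)) = (38/81)|y − 10|, which is < eps once |y − 10| < (81/38)eps.
Take delta = min(9/2, (81/38)eps). Then 0 < |y − 10| < delta forces both bounds, so |(-7y - 12)/(y - 1) + 82/9| < eps.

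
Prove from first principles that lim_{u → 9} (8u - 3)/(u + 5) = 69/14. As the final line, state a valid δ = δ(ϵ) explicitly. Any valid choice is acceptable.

δ = min(7, (98/43)ϵ)

Let ϵ > 0. We want δ > 0 with 0 < |u − 9| < δ ⇒ |(8u - 3)/(u + 5) − (69/14)| < ϵ.
Combining over a common denominator, (8u - 3)/(u + 5) − (69/14) = [(8u - 3)·14 − 69·(u + 5)] / [14·(u + 5)] = 43(u − 9) / (14(u + 5)).
So |(8u - 3)/(u + 5) − (69/14)| = 43|u − 9| / (14·|u + 5|).
Restrict δ ≤ 7. Then |u − 9| < 7 gives |u + 5| = |(u − 9) + 14| ≥ 14 − 7 = 7.
Hence |(8u - 3)/(u + 5) − (69/14)| < 43|u − 9|/(14·7) = (43/98)|u − 9|, which is < ϵ once |u − 9| < (98/43)ϵ.
Take δ = min(7, (98/43)ϵ). Then 0 < |u − 9| < δ forces both bounds, so |(8u - 3)/(u + 5) − (69/14)| < ϵ.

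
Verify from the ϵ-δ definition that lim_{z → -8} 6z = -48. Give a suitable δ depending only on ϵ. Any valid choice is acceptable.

δ = ϵ/6

Let ϵ > 0 be given. We need δ > 0 so that 0 < |z + 8| < δ implies |(6z) + 48| < ϵ.
Since (6z) + 48 = 6(z + 8), we have |(6z) + 48| = 6|z + 8|.
So 6|z + 8| < ϵ exactly when |z + 8| < ϵ/6.
Choosing δ = ϵ/6 gives |(6z) + 48| = 6|z + 8| < ϵ whenever |z + 8| < δ.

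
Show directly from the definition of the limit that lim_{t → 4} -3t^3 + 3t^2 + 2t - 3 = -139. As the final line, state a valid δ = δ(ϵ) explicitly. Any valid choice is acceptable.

δ = min(2, ϵ/196)

Fix ϵ > 0. We want δ > 0 such that 0 < |t − 4| < δ implies |(-3t^3 + 3t^2 + 2t - 3) + 139| < ϵ.
(-3t^3 + 3t^2 + 2t - 3) + 139 = -3t^3 + 3t^2 + 2t + 136 = (t − 4)(-3t^2 - 9t - 34).
So |(-3t^3 + 3t^2 + 2t - 3) + 139| = |t − 4|·|-3t^2 - 9t - 34|.
Assume first that |t − 4| < 2, so |t| < 6. Then |-3t^2 - 9t - 34| ≤ 3·6^2 + 9·6 + 34 = 196.
Hence |(-3t^3 + 3t^2 + 2t - 3) + 139| ≤ 196|t − 4| < ϵ provided |t − 4| < ϵ/196.
Take δ = min(2, ϵ/196). Then 0 < |t − 4| < δ gives both |t − 4| < 2 and |t − 4| < ϵ/196, so |(-3t^3 + 3t^2 + 2t - 3) + 139| < ϵ.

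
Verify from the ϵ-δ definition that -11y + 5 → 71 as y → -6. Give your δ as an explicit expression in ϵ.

Suppose ϵ > 0. We need δ > 0 so that 0 < |y + 6| < δ implies |(-11y + 5) − 71| < ϵ.
Since (-11y + 5) − 71 = -11(y + 6), we have |(-11y + 5) − 71| = 11|y + 6|.
So 11|y + 6| < ϵ exactly when |y + 6| < ϵ/11.
Take δ = ϵ/11. If 0 < |y + 6| < δ then |(-11y + 5) − 71| = 11|y + 6| < 11·(ϵ/11) = ϵ.

δ = ϵ/11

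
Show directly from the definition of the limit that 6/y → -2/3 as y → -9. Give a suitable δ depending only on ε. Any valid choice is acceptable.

Let ε > 0 be given. We seek δ > 0 such that 0 < |y + 9| < δ implies |6/y + 2/3| < ε.
|6/y + 2/3| = 6·|-9 − y|/(9·|y|) = 6|y + 9|/(9|y|).
Restrict δ ≤ 9/2. Then |y + 9| < 9/2 gives |y| > 9/2, so 9|y| > 81/2.
Then |6/y + 2/3| < 6|y + 9|/(81/2), which is < ε when |y + 9| < (27/4)ε.
Take δ = min(9/2, (27/4)ε). Then 0 < |y + 9| < δ gives both |y + 9| < 9/2 and |y + 9| < (27/4)ε, so |6/y + 2/3| < ε.

δ = min(9/2, (27/4)ε)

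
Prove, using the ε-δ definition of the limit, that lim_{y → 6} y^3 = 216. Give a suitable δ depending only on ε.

δ = min(1, ε/127)

Suppose ε > 0. We seek δ > 0 with 0 < |y − 6| < δ ⇒ |y^3 − 216| < ε.
Factor: y^3 − 216 = (y − 6)(y^2 + 6y + 36), so |y^3 − 216| = |y − 6|·|y^2 + 6y + 36|.
Impose δ ≤ 1 so that |y| < 7; then |y^2 + 6y + 36| ≤ 127.
Hence |y^3 − 216| ≤ 127|y − 6|, which is < ε once |y − 6| < ε/127.
Take δ = min(1, ε/127). If 0 < |y − 6| < δ then both bounds hold and |y^3 − 216| ≤ 127|y − 6| < 127·(ε/127) = ε.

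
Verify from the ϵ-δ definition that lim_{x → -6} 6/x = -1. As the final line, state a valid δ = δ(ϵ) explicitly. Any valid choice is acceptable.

Suppose ϵ > 0. We seek δ > 0 such that 0 < |x + 6| < δ implies |6/x + 1| < ϵ.
|6/x + 1| = 6·|-6 − x|/(6·|x|) = 6|x + 6|/(6|x|).
Require δ ≤ 3 so that |x| > 6 − 3 = 3, hence 6|x| > 18.
Then |6/x + 1| < 6|x + 6|/18, which is < ϵ when |x + 6| < 3ϵ.
Take δ = min(3, 3ϵ). Then 0 < |x + 6| < δ gives both |x + 6| < 3 and |x + 6| < 3ϵ, so |6/x + 1| < ϵ.

δ = min(3, 3ϵ)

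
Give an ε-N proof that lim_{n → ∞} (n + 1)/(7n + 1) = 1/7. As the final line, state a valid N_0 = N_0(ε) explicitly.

N_0 = (6/49)/ε

Suppose ε > 0. For n ≥ 1, |(n + 1)/(7n + 1) − (1/7)| = |6|/(7(7n + 1)) = 6/(7(7n + 1)).
Since 7n + 1 ≥ 7n for n ≥ 1, this is ≤ 6/(7·7n) = (6/49)/n.
So |(n + 1)/(7n + 1) − (1/7)| < ε whenever n > (6/49)/ε.
Take N_0 = (6/49)/ε. If n > N_0 then |(n + 1)/(7n + 1) − (1/7)| ≤ (6/49)/n < ε.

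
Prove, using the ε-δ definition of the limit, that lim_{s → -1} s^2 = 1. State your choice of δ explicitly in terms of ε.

δ = min(1, ε/3)

Let ε > 0. We seek δ > 0 with 0 < |s + 1| < δ ⇒ |s^2 − 1| < ε.
Factor: s^2 − 1 = (s + 1)(s - 1), so |s^2 − 1| = |s + 1|·|s - 1|.
Restrict δ ≤ 1. Then |s + 1| < 1 gives |s| < 2, so by the triangle inequality |s - 1| ≤ 2 + 1 = 3.
Hence |s^2 − 1| ≤ 3|s + 1|, which is < ε once |s + 1| < ε/3.
Take δ = min(1, ε/3). If 0 < |s + 1| < δ then both bounds hold and |s^2 − 1| ≤ 3|s + 1| < 3·(ε/3) = ε.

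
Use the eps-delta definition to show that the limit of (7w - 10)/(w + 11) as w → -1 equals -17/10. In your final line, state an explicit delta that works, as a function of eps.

delta = min(5, (50/87)eps)

Let eps > 0 be given. We want delta > 0 with 0 < |w + 1| < delta ⇒ |(7w - 10)/(w + 11) + 17/10| < eps.
Combining over a common denominator, (7w - 10)/(w + 11) + 17/10 = [(7w - 10)·10 − (-17)·(w + 11)] / [10·(w + 11)] = 87(w + 1) / (10(w + 11)).
So |(7w - 10)/(w + 11) + 17/10| = 87|w + 1| / (10·|w + 11|).
Restrict delta ≤ 5. Then |w + 1| < 5 gives |w + 11| = |(w + 1) + 10| ≥ 10 − 5 = 5.
Hence |(7w - 10)/(w + 11) + 17/10| < 87|w + 1|/(10·5) = (87/50)|w + 1|, which is < eps once |w + 1| < (50/87)eps.
Take delta = min(5, (50/87)eps). Then 0 < |w + 1| < delta forces both bounds, so |(7w - 10)/(w + 11) + 17/10| < eps.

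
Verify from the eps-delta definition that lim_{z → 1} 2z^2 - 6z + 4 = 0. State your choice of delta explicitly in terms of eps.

Fix eps > 0. We want delta > 0 such that 0 < |z − 1| < delta implies |(2z^2 - 6z + 4)| < eps.
(2z^2 - 6z + 4) = 2z^2 - 6z + 4 = (z − 1)(2z - 4).
So |(2z^2 - 6z + 4)| = |z − 1|·|2z - 4|.
Assume first that |z − 1| < 1, so |z| < 2. Then |2z - 4| ≤ 2·2 + 4 = 8.
Hence |(2z^2 - 6z + 4)| ≤ 8|z − 1| < eps provided |z − 1| < eps/8.
Choosing delta = min(1, eps/8) ensures both conditions, hence |(2z^2 - 6z + 4)| < eps.

delta = min(1, eps/8)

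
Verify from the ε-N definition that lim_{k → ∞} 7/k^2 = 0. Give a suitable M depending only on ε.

M = (7/ε)^{1/2}

Let ε > 0. For k ≥ 1, |7/k^2 − 0| = 7/k^2.
7/k^2 < ε ⇔ k^2 > 7/ε ⇔ k > (7/ε)^{1/2}.
Take M = (7/ε)^{1/2}. Then k > M implies 7/k^2 < ε.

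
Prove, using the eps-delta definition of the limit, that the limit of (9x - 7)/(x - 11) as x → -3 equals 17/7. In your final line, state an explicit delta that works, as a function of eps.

delta = min(7, (49/46)eps)

Let eps > 0. We want delta > 0 with 0 < |x + 3| < delta ⇒ |(9x - 7)/(x - 11) − (17/7)| < eps.
Combining over a common denominator, (9x - 7)/(x - 11) − (17/7) = [(9x - 7)·(-14) − (-34)·(x - 11)] / [(-14)·(x - 11)] = -92(x + 3) / ((-14)(x - 11)).
So |(9x - 7)/(x - 11) − (17/7)| = 92|x + 3| / (14·|x − 11|).
Require delta ≤ 7, so |x − 11| ≥ |-14| − |x + 3| > 14 − 7 = 7.
Hence |(9x - 7)/(x - 11) − (17/7)| < 92|x + 3|/(14·7) = (46/49)|x + 3|, which is < eps once |x + 3| < (49/46)eps.
Take delta = min(7, (49/46)eps). Then 0 < |x + 3| < delta forces both bounds, so |(9x - 7)/(x - 11) − (17/7)| < eps.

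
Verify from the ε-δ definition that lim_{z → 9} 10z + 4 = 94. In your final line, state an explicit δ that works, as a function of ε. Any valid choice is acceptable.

δ = ε/10

Fix ε > 0. We need δ > 0 so that 0 < |z − 9| < δ implies |(10z + 4) − 94| < ε.
|(10z + 4) − 94| = |10z - 90| = 10|z − 9|.
So 10|z − 9| < ε exactly when |z − 9| < ε/10.
Choosing δ = ε/10 gives |(10z + 4) − 94| = 10|z − 9| < ε whenever |z − 9| < δ.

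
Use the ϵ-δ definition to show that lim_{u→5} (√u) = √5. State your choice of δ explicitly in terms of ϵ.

δ = min(5, √5·ϵ)

Suppose ϵ > 0. We want δ > 0 such that 0 < |u − 5| < δ implies |√u − √5| < ϵ.
Multiplying by the conjugate, |√u − √5| = |u − 5|/(√u + √5).
Restrict δ ≤ 5 so that |u − 5| < 5 forces u > 0, and then √u + √5 > √5.
Hence |√u − √5| < |u − 5|/√5, which is < ϵ once |u − 5| < √5·ϵ.
Take δ = min(5, √5·ϵ). If 0 < |u − 5| < δ then u > 0 and |√u − √5| < |u − 5|/√5 < ϵ.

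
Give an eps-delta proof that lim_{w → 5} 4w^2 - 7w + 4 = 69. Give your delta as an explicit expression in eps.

Let eps > 0. We want delta > 0 such that 0 < |w − 5| < delta implies |(4w^2 - 7w + 4) − 69| < eps.
(4w^2 - 7w + 4) − 69 = 4w^2 - 7w - 65 = (w − 5)(4w + 13).
So |(4w^2 - 7w + 4) − 69| = |w − 5|·|4w + 13|.
Assume first that |w − 5| < 1, so |w| < 6. Then |4w + 13| ≤ 4·6 + 13 = 37.
Hence |(4w^2 - 7w + 4) − 69| ≤ 37|w − 5| < eps provided |w − 5| < eps/37.
Take delta = min(1, eps/37). Then 0 < |w − 5| < delta gives both |w − 5| < 1 and |w − 5| < eps/37, so |(4w^2 - 7w + 4) − 69| < eps.

delta = min(1, eps/37)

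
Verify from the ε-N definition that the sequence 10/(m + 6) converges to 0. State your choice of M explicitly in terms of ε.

Suppose ε > 0. For m ≥ 1, |10/(m + 6) − 0| = 10/(m + 6) ≤ 10/m.
We need 10/m < ε, i.e. m > 10/ε.
Take M = 10/ε. If m > M then |10/(m + 6)| ≤ 10/m < ε.

M = 10/ε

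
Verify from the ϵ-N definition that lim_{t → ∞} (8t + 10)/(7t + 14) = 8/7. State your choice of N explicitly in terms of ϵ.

N = (6/7)/ϵ

Let ϵ > 0 be given. We seek N > 0 such that t > N implies |(8t + 10)/(7t + 14) − (8/7)| < ϵ.
(8t + 10)/(7t + 14) − (8/7) = (7(8t + 10) − 8(7t + 14)) / (7(7t + 14)) = -42/(7(7t + 14)).
For t > 0 we have 7t + 14 > 7t, so |(8t + 10)/(7t + 14) − (8/7)| = 42/(7(7t + 14)) < 42/(7·7t) = (6/7)/t.
Thus |(8t + 10)/(7t + 14) − (8/7)| < ϵ whenever t > (6/7)/ϵ.
Take N = (6/7)/ϵ. If t > N then |(8t + 10)/(7t + 14) − (8/7)| < (6/7)/t < ϵ.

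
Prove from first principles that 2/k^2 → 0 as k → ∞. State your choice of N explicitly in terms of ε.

N = (2/ε)^{1/2}

Let ε > 0 be given. For k ≥ 1, |2/k^2 − 0| = 2/k^2.
2/k^2 < ε ⇔ k^2 > 2/ε ⇔ k > (2/ε)^{1/2}.
Take N = (2/ε)^{1/2}. Then k > N implies 2/k^2 < ε.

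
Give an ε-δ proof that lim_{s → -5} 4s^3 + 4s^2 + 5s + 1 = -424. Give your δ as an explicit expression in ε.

δ = min(2, ε/393)

Let ε > 0 be given. We want δ > 0 such that 0 < |s + 5| < δ implies |(4s^3 + 4s^2 + 5s + 1) + 424| < ε.
(4s^3 + 4s^2 + 5s + 1) + 424 = 4s^3 + 4s^2 + 5s + 425 = (s + 5)(4s^2 - 16s + 85).
So |(4s^3 + 4s^2 + 5s + 1) + 424| = |s + 5|·|4s^2 - 16s + 85|.
Require δ ≤ 2. Then |s + 5| < 2 gives |s| < 7, and by the triangle inequality |4s^2 - 16s + 85| ≤ 4·7^2 + 16·7 + 85 = 393.
Hence |(4s^3 + 4s^2 + 5s + 1) + 424| ≤ 393|s + 5| < ε provided |s + 5| < ε/393.
Take δ = min(2, ε/393). Then 0 < |s + 5| < δ gives both |s + 5| < 2 and |s + 5| < ε/393, so |(4s^3 + 4s^2 + 5s + 1) + 424| < ε.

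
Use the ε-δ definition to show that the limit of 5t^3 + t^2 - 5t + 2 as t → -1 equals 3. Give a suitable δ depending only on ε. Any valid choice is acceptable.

δ = min(2, ε/58)

Fix ε > 0. We want δ > 0 such that 0 < |t + 1| < δ implies |(5t^3 + t^2 - 5t + 2) − 3| < ε.
(5t^3 + t^2 - 5t + 2) − 3 = 5t^3 + t^2 - 5t - 1 = (t + 1)(5t^2 - 4t - 1).
So |(5t^3 + t^2 - 5t + 2) − 3| = |t + 1|·|5t^2 - 4t - 1|.
Require δ ≤ 2. Then |t + 1| < 2 gives |t| < 3, and by the triangle inequality |5t^2 - 4t - 1| ≤ 5·3^2 + 4·3 + 1 = 58.
Hence |(5t^3 + t^2 - 5t + 2) − 3| ≤ 58|t + 1| < ε provided |t + 1| < ε/58.
Take δ = min(2, ε/58). Then 0 < |t + 1| < δ gives both |t + 1| < 2 and |t + 1| < ε/58, so |(5t^3 + t^2 - 5t + 2) − 3| < ε.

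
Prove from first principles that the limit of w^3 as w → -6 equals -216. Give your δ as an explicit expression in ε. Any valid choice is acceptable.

Let ε > 0. We seek δ > 0 with 0 < |w + 6| < δ ⇒ |w^3 + 216| < ε.
Factor: w^3 + 216 = (w + 6)(w^2 - 6w + 36), so |w^3 + 216| = |w + 6|·|w^2 - 6w + 36|.
Impose δ ≤ 2 so that |w| < 8; then |w^2 - 6w + 36| ≤ 148.
Hence |w^3 + 216| ≤ 148|w + 6|, which is < ε once |w + 6| < ε/148.
Take δ = min(2, ε/148). If 0 < |w + 6| < δ then both bounds hold and |w^3 + 216| ≤ 148|w + 6| < 148·(ε/148) = ε.

δ = min(2, ε/148)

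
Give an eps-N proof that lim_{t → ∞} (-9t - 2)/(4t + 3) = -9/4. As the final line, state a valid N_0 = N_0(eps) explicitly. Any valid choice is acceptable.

N_0 = (19/16)/eps

Let eps > 0. We seek N_0 > 0 such that t > N_0 implies |(-9t - 2)/(4t + 3) + 9/4| < eps.
(-9t - 2)/(4t + 3) + 9/4 = (4(-9t - 2) − (-9)(4t + 3)) / (4(4t + 3)) = 19/(4(4t + 3)).
For t > 0 we have 4t + 3 > 4t, so |(-9t - 2)/(4t + 3) + 9/4| = 19/(4(4t + 3)) < 19/(4·4t) = (19/16)/t.
Thus |(-9t - 2)/(4t + 3) + 9/4| < eps whenever t > (19/16)/eps.
Take N_0 = (19/16)/eps. If t > N_0 then |(-9t - 2)/(4t + 3) + 9/4| < (19/16)/t < eps.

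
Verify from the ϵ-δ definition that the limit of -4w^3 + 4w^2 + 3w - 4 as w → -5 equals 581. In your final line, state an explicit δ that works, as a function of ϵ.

Suppose ϵ > 0. We want δ > 0 such that 0 < |w + 5| < δ implies |(-4w^3 + 4w^2 + 3w - 4) − 581| < ϵ.
(-4w^3 + 4w^2 + 3w - 4) − 581 = -4w^3 + 4w^2 + 3w - 585 = (w + 5)(-4w^2 + 24w - 117).
So |(-4w^3 + 4w^2 + 3w - 4) − 581| = |w + 5|·|-4w^2 + 24w - 117|.
Assume first that |w + 5| < 1, so |w| < 6. Then |-4w^2 + 24w - 117| ≤ 4·6^2 + 24·6 + 117 = 405.
Hence |(-4w^3 + 4w^2 + 3w - 4) − 581| ≤ 405|w + 5| < ϵ provided |w + 5| < ϵ/405.
Choosing δ = min(1, ϵ/405) ensures both conditions, hence |(-4w^3 + 4w^2 + 3w - 4) − 581| < ϵ.

δ = min(1, ϵ/405)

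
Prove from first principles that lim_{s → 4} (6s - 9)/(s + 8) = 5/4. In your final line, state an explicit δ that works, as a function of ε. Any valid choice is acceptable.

δ = min(6, (24/19)ε)

Let ε > 0. We want δ > 0 with 0 < |s − 4| < δ ⇒ |(6s - 9)/(s + 8) − (5/4)| < ε.
Combining over a common denominator, (6s - 9)/(s + 8) − (5/4) = [(6s - 9)·12 − 15·(s + 8)] / [12·(s + 8)] = 57(s − 4) / (12(s + 8)).
So |(6s - 9)/(s + 8) − (5/4)| = 57|s − 4| / (12·|s + 8|).
Restrict δ ≤ 6. Then |s − 4| < 6 gives |s + 8| = |(s − 4) + 12| ≥ 12 − 6 = 6.
Hence |(6s - 9)/(s + 8) − (5/4)| < 57|s − 4|/(12·6) = (19/24)|s − 4|, which is < ε once |s − 4| < (24/19)ε.
Take δ = min(6, (24/19)ε). Then 0 < |s − 4| < δ forces both bounds, so |(6s - 9)/(s + 8) − (5/4)| < ε.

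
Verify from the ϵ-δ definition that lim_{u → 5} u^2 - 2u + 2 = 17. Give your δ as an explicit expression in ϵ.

δ = min(1, ϵ/9)

Let ϵ > 0. We want δ > 0 such that 0 < |u − 5| < δ implies |(u^2 - 2u + 2) − 17| < ϵ.
(u^2 - 2u + 2) − 17 = u^2 - 2u - 15 = (u − 5)(u + 3).
So |(u^2 - 2u + 2) − 17| = |u − 5|·|u + 3|.
Require δ ≤ 1. Then |u − 5| < 1 gives |u| < 6, and by the triangle inequality |u + 3| ≤ 6 + 3 = 9.
Hence |(u^2 - 2u + 2) − 17| ≤ 9|u − 5| < ϵ provided |u − 5| < ϵ/9.
Choosing δ = min(1, ϵ/9) ensures both conditions, hence |(u^2 - 2u + 2) − 17| < ϵ.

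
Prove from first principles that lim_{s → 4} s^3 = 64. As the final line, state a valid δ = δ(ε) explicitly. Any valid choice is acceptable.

Suppose ε > 0. We seek δ > 0 with 0 < |s − 4| < δ ⇒ |s^3 − 64| < ε.
Factor: s^3 − 64 = (s − 4)(s^2 + 4s + 16), so |s^3 − 64| = |s − 4|·|s^2 + 4s + 16|.
Restrict δ ≤ 2. Then |s − 4| < 2 gives |s| < 6, so by the triangle inequality |s^2 + 4s + 16| ≤ 6^2 + 4·6 + 16 = 76.
Hence |s^3 − 64| ≤ 76|s − 4|, which is < ε once |s − 4| < ε/76.
Take δ = min(2, ε/76). If 0 < |s − 4| < δ then both bounds hold and |s^3 − 64| ≤ 76|s − 4| < 76·(ε/76) = ε.

δ = min(2, ε/76)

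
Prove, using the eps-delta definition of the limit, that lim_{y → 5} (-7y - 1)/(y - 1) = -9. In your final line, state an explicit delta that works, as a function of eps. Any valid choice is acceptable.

delta = min(2, eps)

Suppose eps > 0. We want delta > 0 with 0 < |y − 5| < delta ⇒ |(-7y - 1)/(y - 1) + 9| < eps.
Combining over a common denominator, (-7y - 1)/(y - 1) + 9 = [(-7y - 1)·4 − (-36)·(y - 1)] / [4·(y - 1)] = 8(y − 5) / (4(y - 1)).
So |(-7y - 1)/(y - 1) + 9| = 8|y − 5| / (4·|y − 1|).
Require delta ≤ 2, so |y − 1| ≥ |4| − |y − 5| > 4 − 2 = 2.
Hence |(-7y - 1)/(y - 1) + 9| < 8|y − 5|/(4·2) = |y − 5|, which is < eps once |y − 5| < eps.
Take delta = min(2, eps). Then 0 < |y − 5| < delta forces both bounds, so |(-7y - 1)/(y - 1) + 9| < eps.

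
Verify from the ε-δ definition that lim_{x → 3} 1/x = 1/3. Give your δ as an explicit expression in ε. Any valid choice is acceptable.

Let ε > 0 be given. We seek δ > 0 such that 0 < |x − 3| < δ implies |1/x − (1/3)| < ε.
|1/x − (1/3)| = |3 − x|/(3·|x|) = |x − 3|/(3|x|).
Restrict δ ≤ 3/2. Then |x − 3| < 3/2 gives |x| > 3/2, so 3|x| > 9/2.
Then |1/x − (1/3)| < |x − 3|/(9/2), which is < ε when |x − 3| < (9/2)ε.
Take δ = min(3/2, (9/2)ε). Then 0 < |x − 3| < δ gives both |x − 3| < 3/2 and |x − 3| < (9/2)ε, so |1/x − (1/3)| < ε.

δ = min(3/2, (9/2)ε)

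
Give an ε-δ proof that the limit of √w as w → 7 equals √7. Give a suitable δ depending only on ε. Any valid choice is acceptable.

δ = min(7, √7·ε)

Suppose ε > 0. We want δ > 0 such that 0 < |w − 7| < δ implies |√w − √7| < ε.
Rationalise: √w − √7 = (w − 7)/(√w + √7), so |√w − √7| = |w − 7|/(√w + √7).
Restrict δ ≤ 7 so that |w − 7| < 7 forces w > 0, and then √w + √7 > √7.
Hence |√w − √7| < |w − 7|/√7, which is < ε once |w − 7| < √7·ε.
Take δ = min(7, √7·ε). If 0 < |w − 7| < δ then w > 0 and |√w − √7| < |w − 7|/√7 < ε.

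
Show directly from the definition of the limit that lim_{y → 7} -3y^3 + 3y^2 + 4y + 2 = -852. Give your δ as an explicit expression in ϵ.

δ = min(1, ϵ/458)

Fix ϵ > 0. We want δ > 0 such that 0 < |y − 7| < δ implies |(-3y^3 + 3y^2 + 4y + 2) + 852| < ϵ.
(-3y^3 + 3y^2 + 4y + 2) + 852 = -3y^3 + 3y^2 + 4y + 854 = (y − 7)(-3y^2 - 18y - 122).
So |(-3y^3 + 3y^2 + 4y + 2) + 852| = |y − 7|·|-3y^2 - 18y - 122|.
Assume first that |y − 7| < 1, so |y| < 8. Then |-3y^2 - 18y - 122| ≤ 3·8^2 + 18·8 + 122 = 458.
Hence |(-3y^3 + 3y^2 + 4y + 2) + 852| ≤ 458|y − 7| < ϵ provided |y − 7| < ϵ/458.
Take δ = min(1, ϵ/458). Then 0 < |y − 7| < δ gives both |y − 7| < 1 and |y − 7| < ϵ/458, so |(-3y^3 + 3y^2 + 4y + 2) + 852| < ϵ.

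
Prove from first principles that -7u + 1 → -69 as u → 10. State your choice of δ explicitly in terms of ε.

Fix ε > 0. We need δ > 0 so that 0 < |u − 10| < δ implies |(-7u + 1) + 69| < ε.
Since (-7u + 1) + 69 = -7(u − 10), we have |(-7u + 1) + 69| = 7|u − 10|.
So 7|u − 10| < ε exactly when |u − 10| < ε/7.
Choosing δ = ε/7 gives |(-7u + 1) + 69| = 7|u − 10| < ε whenever |u − 10| < δ.

δ = ε/7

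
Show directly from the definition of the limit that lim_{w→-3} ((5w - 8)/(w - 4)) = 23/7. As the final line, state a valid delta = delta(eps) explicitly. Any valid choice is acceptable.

delta = min(7/2, (49/24)eps)

Let eps > 0. We want delta > 0 with 0 < |w + 3| < delta ⇒ |(5w - 8)/(w - 4) − (23/7)| < eps.
Combining over a common denominator, (5w - 8)/(w - 4) − (23/7) = [(5w - 8)·(-7) − (-23)·(w - 4)] / [(-7)·(w - 4)] = -12(w + 3) / ((-7)(w - 4)).
So |(5w - 8)/(w - 4) − (23/7)| = 12|w + 3| / (7·|w − 4|).
Restrict delta ≤ 7/2. Then |w + 3| < 7/2 gives |w − 4| = |(w + 3) + (-7)| ≥ 7 − 7/2 = 7/2.
Hence |(5w - 8)/(w - 4) − (23/7)| < 12|w + 3|/(7·(7/2)) = (24/49)|w + 3|, which is < eps once |w + 3| < (49/24)eps.
Take delta = min(7/2, (49/24)eps). Then 0 < |w + 3| < delta forces both bounds, so |(5w - 8)/(w - 4) − (23/7)| < eps.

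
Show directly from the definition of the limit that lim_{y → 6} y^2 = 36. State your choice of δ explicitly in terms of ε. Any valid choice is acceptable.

Let ε > 0. We seek δ > 0 with 0 < |y − 6| < δ ⇒ |y^2 − 36| < ε.
Factor: y^2 − 36 = (y − 6)(y + 6), so |y^2 − 36| = |y − 6|·|y + 6|.
Restrict δ ≤ 2. Then |y − 6| < 2 gives |y| < 8, so by the triangle inequality |y + 6| ≤ 8 + 6 = 14.
Hence |y^2 − 36| ≤ 14|y − 6|, which is < ε once |y − 6| < ε/14.
Take δ = min(2, ε/14). If 0 < |y − 6| < δ then both bounds hold and |y^2 − 36| ≤ 14|y − 6| < 14·(ε/14) = ε.

δ = min(2, ε/14)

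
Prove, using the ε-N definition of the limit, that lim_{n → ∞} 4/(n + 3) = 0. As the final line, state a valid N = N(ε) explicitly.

N = 4/ε

Let ε > 0. For n ≥ 1, |4/(n + 3) − 0| = 4/(n + 3) ≤ 4/n.
We need 4/n < ε, i.e. n > 4/ε.
Take N = 4/ε. If n > N then |4/(n + 3)| ≤ 4/n < ε.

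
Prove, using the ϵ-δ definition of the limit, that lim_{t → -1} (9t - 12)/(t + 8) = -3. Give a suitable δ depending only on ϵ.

Let ϵ > 0. We want δ > 0 with 0 < |t + 1| < δ ⇒ |(9t - 12)/(t + 8) + 3| < ϵ.
Combining over a common denominator, (9t - 12)/(t + 8) + 3 = [(9t - 12)·7 − (-21)·(t + 8)] / [7·(t + 8)] = 84(t + 1) / (7(t + 8)).
So |(9t - 12)/(t + 8) + 3| = 84|t + 1| / (7·|t + 8|).
Restrict δ ≤ 7/2. Then |t + 1| < 7/2 gives |t + 8| = |(t + 1) + 7| ≥ 7 − 7/2 = 7/2.
Hence |(9t - 12)/(t + 8) + 3| < 84|t + 1|/(7·(7/2)) = (24/7)|t + 1|, which is < ϵ once |t + 1| < (7/24)ϵ.
Take δ = min(7/2, (7/24)ϵ). Then 0 < |t + 1| < δ forces both bounds, so |(9t - 12)/(t + 8) + 3| < ϵ.

δ = min(7/2, (7/24)ϵ)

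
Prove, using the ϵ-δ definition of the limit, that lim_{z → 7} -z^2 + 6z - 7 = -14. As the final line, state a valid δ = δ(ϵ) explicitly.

δ = min(1, ϵ/9)

Let ϵ > 0. We want δ > 0 such that 0 < |z − 7| < δ implies |(-z^2 + 6z - 7) + 14| < ϵ.
(-z^2 + 6z - 7) + 14 = -z^2 + 6z + 7 = (z − 7)(-z - 1).
So |(-z^2 + 6z - 7) + 14| = |z − 7|·|-z - 1|.
Assume first that |z − 7| < 1, so |z| < 8. Then |-z - 1| ≤ 8 + 1 = 9.
Hence |(-z^2 + 6z - 7) + 14| ≤ 9|z − 7| < ϵ provided |z − 7| < ϵ/9.
Choosing δ = min(1, ϵ/9) ensures both conditions, hence |(-z^2 + 6z - 7) + 14| < ϵ.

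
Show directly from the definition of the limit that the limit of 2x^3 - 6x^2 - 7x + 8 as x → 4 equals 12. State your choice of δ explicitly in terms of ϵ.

Let ϵ > 0. We want δ > 0 such that 0 < |x − 4| < δ implies |(2x^3 - 6x^2 - 7x + 8) − 12| < ϵ.
(2x^3 - 6x^2 - 7x + 8) − 12 = 2x^3 - 6x^2 - 7x - 4 = (x − 4)(2x^2 + 2x + 1).
So |(2x^3 - 6x^2 - 7x + 8) − 12| = |x − 4|·|2x^2 + 2x + 1|.
Require δ ≤ 1. Then |x − 4| < 1 gives |x| < 5, and by the triangle inequality |2x^2 + 2x + 1| ≤ 2·5^2 + 2·5 + 1 = 61.
Hence |(2x^3 - 6x^2 - 7x + 8) − 12| ≤ 61|x − 4| < ϵ provided |x − 4| < ϵ/61.
Take δ = min(1, ϵ/61). Then 0 < |x − 4| < δ gives both |x − 4| < 1 and |x − 4| < ϵ/61, so |(2x^3 - 6x^2 - 7x + 8) − 12| < ϵ.

δ = min(1, ϵ/61)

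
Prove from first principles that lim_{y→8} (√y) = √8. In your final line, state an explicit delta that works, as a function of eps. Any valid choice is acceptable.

Fix eps > 0. We want delta > 0 such that 0 < |y − 8| < delta implies |√y − √8| < eps.
Multiplying by the conjugate, |√y − √8| = |y − 8|/(√y + √8).
Restrict delta ≤ 8 so that |y − 8| < 8 forces y > 0, and then √y + √8 > √8.
Hence |√y − √8| < |y − 8|/√8, which is < eps once |y − 8| < √8·eps.
Take delta = min(8, √8·eps). If 0 < |y − 8| < delta then y > 0 and |√y − √8| < |y − 8|/√8 < eps.

delta = min(8, √8·eps)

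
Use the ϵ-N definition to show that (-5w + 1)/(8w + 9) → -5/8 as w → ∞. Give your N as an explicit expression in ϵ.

Fix ϵ > 0. We seek N > 0 such that w > N implies |(-5w + 1)/(8w + 9) + 5/8| < ϵ.
(-5w + 1)/(8w + 9) + 5/8 = (8(-5w + 1) − (-5)(8w + 9)) / (8(8w + 9)) = 53/(8(8w + 9)).
For w > 0 we have 8w + 9 > 8w, so |(-5w + 1)/(8w + 9) + 5/8| = 53/(8(8w + 9)) < 53/(8·8w) = (53/64)/w.
Thus |(-5w + 1)/(8w + 9) + 5/8| < ϵ whenever w > (53/64)/ϵ.
Take N = (53/64)/ϵ. If w > N then |(-5w + 1)/(8w + 9) + 5/8| < (53/64)/w < ϵ.

N = (53/64)/ϵ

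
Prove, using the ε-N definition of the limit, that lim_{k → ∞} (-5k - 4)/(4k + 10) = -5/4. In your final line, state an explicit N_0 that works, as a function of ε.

N_0 = (17/8)/ε

Let ε > 0. For k ≥ 1, |(-5k - 4)/(4k + 10) + 5/4| = |34|/(4(4k + 10)) = 34/(4(4k + 10)).
Since 4k + 10 ≥ 4k for k ≥ 1, this is ≤ 34/(4·4k) = (17/8)/k.
So |(-5k - 4)/(4k + 10) + 5/4| < ε whenever k > (17/8)/ε.
Take N_0 = (17/8)/ε. If k > N_0 then |(-5k - 4)/(4k + 10) + 5/4| ≤ (17/8)/k < ε.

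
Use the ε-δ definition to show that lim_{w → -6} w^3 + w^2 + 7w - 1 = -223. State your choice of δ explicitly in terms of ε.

Fix ε > 0. We want δ > 0 such that 0 < |w + 6| < δ implies |(w^3 + w^2 + 7w - 1) + 223| < ε.
(w^3 + w^2 + 7w - 1) + 223 = w^3 + w^2 + 7w + 222 = (w + 6)(w^2 - 5w + 37).
So |(w^3 + w^2 + 7w - 1) + 223| = |w + 6|·|w^2 - 5w + 37|.
Require δ ≤ 1. Then |w + 6| < 1 gives |w| < 7, and by the triangle inequality |w^2 - 5w + 37| ≤ 7^2 + 5·7 + 37 = 121.
Hence |(w^3 + w^2 + 7w - 1) + 223| ≤ 121|w + 6| < ε provided |w + 6| < ε/121.
Take δ = min(1, ε/121). Then 0 < |w + 6| < δ gives both |w + 6| < 1 and |w + 6| < ε/121, so |(w^3 + w^2 + 7w - 1) + 223| < ε.

δ = min(1, ε/121)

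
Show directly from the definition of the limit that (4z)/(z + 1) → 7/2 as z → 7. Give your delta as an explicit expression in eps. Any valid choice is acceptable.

delta = min(4, 8eps)

Let eps > 0 be given. We want delta > 0 with 0 < |z − 7| < delta ⇒ |(4z)/(z + 1) − (7/2)| < eps.
Combining over a common denominator, (4z)/(z + 1) − (7/2) = [(4z)·8 − 28·(z + 1)] / [8·(z + 1)] = 4(z − 7) / (8(z + 1)).
So |(4z)/(z + 1) − (7/2)| = 4|z − 7| / (8·|z + 1|).
Require delta ≤ 4, so |z + 1| ≥ |8| − |z − 7| > 8 − 4 = 4.
Hence |(4z)/(z + 1) − (7/2)| < 4|z − 7|/(8·4) = (1/8)|z − 7|, which is < eps once |z − 7| < 8eps.
Take delta = min(4, 8eps). Then 0 < |z − 7| < delta forces both bounds, so |(4z)/(z + 1) − (7/2)| < eps.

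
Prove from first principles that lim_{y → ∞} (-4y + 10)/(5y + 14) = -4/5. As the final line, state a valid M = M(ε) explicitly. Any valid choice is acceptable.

M = (106/25)/ε

Suppose ε > 0. We seek M > 0 such that y > M implies |(-4y + 10)/(5y + 14) + 4/5| < ε.
(-4y + 10)/(5y + 14) + 4/5 = (5(-4y + 10) − (-4)(5y + 14)) / (5(5y + 14)) = 106/(5(5y + 14)).
For y > 0 we have 5y + 14 > 5y, so |(-4y + 10)/(5y + 14) + 4/5| = 106/(5(5y + 14)) < 106/(5·5y) = (106/25)/y.
Thus |(-4y + 10)/(5y + 14) + 4/5| < ε whenever y > (106/25)/ε.
Take M = (106/25)/ε. If y > M then |(-4y + 10)/(5y + 14) + 4/5| < (106/25)/y < ε.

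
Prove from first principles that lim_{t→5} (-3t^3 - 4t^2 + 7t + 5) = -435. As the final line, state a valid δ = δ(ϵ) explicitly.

Fix ϵ > 0. We want δ > 0 such that 0 < |t − 5| < δ implies |(-3t^3 - 4t^2 + 7t + 5) + 435| < ϵ.
(-3t^3 - 4t^2 + 7t + 5) + 435 = -3t^3 - 4t^2 + 7t + 440 = (t − 5)(-3t^2 - 19t - 88).
So |(-3t^3 - 4t^2 + 7t + 5) + 435| = |t − 5|·|-3t^2 - 19t - 88|.
Require δ ≤ 1. Then |t − 5| < 1 gives |t| < 6, and by the triangle inequality |-3t^2 - 19t - 88| ≤ 3·6^2 + 19·6 + 88 = 310.
Hence |(-3t^3 - 4t^2 + 7t + 5) + 435| ≤ 310|t − 5| < ϵ provided |t − 5| < ϵ/310.
Take δ = min(1, ϵ/310). Then 0 < |t − 5| < δ gives both |t − 5| < 1 and |t − 5| < ϵ/310, so |(-3t^3 - 4t^2 + 7t + 5) + 435| < ϵ.

δ = min(1, ϵ/310)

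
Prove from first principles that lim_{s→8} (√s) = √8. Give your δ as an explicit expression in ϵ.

Let ϵ > 0 be given. We want δ > 0 such that 0 < |s − 8| < δ implies |√s − √8| < ϵ.
Rationalise: √s − √8 = (s − 8)/(√s + √8), so |√s − √8| = |s − 8|/(√s + √8).
Restrict δ ≤ 8 so that |s − 8| < 8 forces s > 0, and then √s + √8 > √8.
Hence |√s − √8| < |s − 8|/√8, which is < ϵ once |s − 8| < √8·ϵ.
Take δ = min(8, √8·ϵ). If 0 < |s − 8| < δ then s > 0 and |√s − √8| < |s − 8|/√8 < ϵ.

δ = min(8, √8·ϵ)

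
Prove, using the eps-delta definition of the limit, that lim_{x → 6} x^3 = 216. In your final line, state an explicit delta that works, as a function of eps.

Fix eps > 0. We seek delta > 0 with 0 < |x − 6| < delta ⇒ |x^3 − 216| < eps.
Factor: x^3 − 216 = (x − 6)(x^2 + 6x + 36), so |x^3 − 216| = |x − 6|·|x^2 + 6x + 36|.
Impose delta ≤ 1 so that |x| < 7; then |x^2 + 6x + 36| ≤ 127.
Hence |x^3 − 216| ≤ 127|x − 6|, which is < eps once |x − 6| < eps/127.
Take delta = min(1, eps/127). If 0 < |x − 6| < delta then both bounds hold and |x^3 − 216| ≤ 127|x − 6| < 127·(eps/127) = eps.

delta = min(1, eps/127)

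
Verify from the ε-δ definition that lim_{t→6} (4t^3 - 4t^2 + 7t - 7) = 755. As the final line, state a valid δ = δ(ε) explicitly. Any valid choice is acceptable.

δ = min(1, ε/463)

Let ε > 0 be given. We want δ > 0 such that 0 < |t − 6| < δ implies |(4t^3 - 4t^2 + 7t - 7) − 755| < ε.
(4t^3 - 4t^2 + 7t - 7) − 755 = 4t^3 - 4t^2 + 7t - 762 = (t − 6)(4t^2 + 20t + 127).
So |(4t^3 - 4t^2 + 7t - 7) − 755| = |t − 6|·|4t^2 + 20t + 127|.
Assume first that |t − 6| < 1, so |t| < 7. Then |4t^2 + 20t + 127| ≤ 4·7^2 + 20·7 + 127 = 463.
Hence |(4t^3 - 4t^2 + 7t - 7) − 755| ≤ 463|t − 6| < ε provided |t − 6| < ε/463.
Take δ = min(1, ε/463). Then 0 < |t − 6| < δ gives both |t − 6| < 1 and |t − 6| < ε/463, so |(4t^3 - 4t^2 + 7t - 7) − 755| < ε.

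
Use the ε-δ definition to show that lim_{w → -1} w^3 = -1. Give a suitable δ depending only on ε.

δ = min(2, ε/13)

Let ε > 0 be given. We seek δ > 0 with 0 < |w + 1| < δ ⇒ |w^3 + 1| < ε.
Factor: w^3 + 1 = (w + 1)(w^2 - w + 1), so |w^3 + 1| = |w + 1|·|w^2 - w + 1|.
Impose δ ≤ 2 so that |w| < 3; then |w^2 - w + 1| ≤ 13.
Hence |w^3 + 1| ≤ 13|w + 1|, which is < ε once |w + 1| < ε/13.
Take δ = min(2, ε/13). If 0 < |w + 1| < δ then both bounds hold and |w^3 + 1| ≤ 13|w + 1| < 13·(ε/13) = ε.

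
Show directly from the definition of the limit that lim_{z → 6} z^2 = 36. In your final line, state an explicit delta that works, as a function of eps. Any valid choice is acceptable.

Suppose eps > 0. We seek delta > 0 with 0 < |z − 6| < delta ⇒ |z^2 − 36| < eps.
Factor: z^2 − 36 = (z − 6)(z + 6), so |z^2 − 36| = |z − 6|·|z + 6|.
Restrict delta ≤ 2. Then |z − 6| < 2 gives |z| < 8, so by the triangle inequality |z + 6| ≤ 8 + 6 = 14.
Hence |z^2 − 36| ≤ 14|z − 6|, which is < eps once |z − 6| < eps/14.
Take delta = min(2, eps/14). If 0 < |z − 6| < delta then both bounds hold and |z^2 − 36| ≤ 14|z − 6| < 14·(eps/14) = eps.

delta = min(2, eps/14)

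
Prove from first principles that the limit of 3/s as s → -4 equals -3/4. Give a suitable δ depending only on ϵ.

Suppose ϵ > 0. We seek δ > 0 such that 0 < |s + 4| < δ implies |3/s + 3/4| < ϵ.
|3/s + 3/4| = 3·|-4 − s|/(4·|s|) = 3|s + 4|/(4|s|).
Restrict δ ≤ 2. Then |s + 4| < 2 gives |s| > 2, so 4|s| > 8.
Then |3/s + 3/4| < 3|s + 4|/8, which is < ϵ when |s + 4| < (8/3)ϵ.
Take δ = min(2, (8/3)ϵ). Then 0 < |s + 4| < δ gives both |s + 4| < 2 and |s + 4| < (8/3)ϵ, so |3/s + 3/4| < ϵ.

δ = min(2, (8/3)ϵ)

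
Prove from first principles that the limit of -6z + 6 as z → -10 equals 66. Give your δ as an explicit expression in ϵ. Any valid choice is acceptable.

δ = ϵ/6

Suppose ϵ > 0. We need δ > 0 so that 0 < |z + 10| < δ implies |(-6z + 6) − 66| < ϵ.
|(-6z + 6) − 66| = |-6z - 60| = 6|z + 10|.
So 6|z + 10| < ϵ exactly when |z + 10| < ϵ/6.
Choosing δ = ϵ/6 gives |(-6z + 6) − 66| = 6|z + 10| < ϵ whenever |z + 10| < δ.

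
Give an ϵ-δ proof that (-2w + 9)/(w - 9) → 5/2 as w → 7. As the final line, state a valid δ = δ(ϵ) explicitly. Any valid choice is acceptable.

Fix ϵ > 0. We want δ > 0 with 0 < |w − 7| < δ ⇒ |(-2w + 9)/(w - 9) − (5/2)| < ϵ.
Combining over a common denominator, (-2w + 9)/(w - 9) − (5/2) = [(-2w + 9)·(-2) − (-5)·(w - 9)] / [(-2)·(w - 9)] = 9(w − 7) / ((-2)(w - 9)).
So |(-2w + 9)/(w - 9) − (5/2)| = 9|w − 7| / (2·|w − 9|).
Restrict δ ≤ 1. Then |w − 7| < 1 gives |w − 9| = |(w − 7) + (-2)| ≥ 2 − 1 = 1.
Hence |(-2w + 9)/(w - 9) − (5/2)| < 9|w − 7|/(2·1) = (9/2)|w − 7|, which is < ϵ once |w − 7| < (2/9)ϵ.
Take δ = min(1, (2/9)ϵ). Then 0 < |w − 7| < δ forces both bounds, so |(-2w + 9)/(w - 9) − (5/2)| < ϵ.

δ = min(1, (2/9)ϵ)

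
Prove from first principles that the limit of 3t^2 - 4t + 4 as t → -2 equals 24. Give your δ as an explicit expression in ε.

δ = min(1, ε/19)

Suppose ε > 0. We want δ > 0 such that 0 < |t + 2| < δ implies |(3t^2 - 4t + 4) − 24| < ε.
(3t^2 - 4t + 4) − 24 = 3t^2 - 4t - 20 = (t + 2)(3t - 10).
So |(3t^2 - 4t + 4) − 24| = |t + 2|·|3t - 10|.
Assume first that |t + 2| < 1, so |t| < 3. Then |3t - 10| ≤ 3·3 + 10 = 19.
Hence |(3t^2 - 4t + 4) − 24| ≤ 19|t + 2| < ε provided |t + 2| < ε/19.
Choosing δ = min(1, ε/19) ensures both conditions, hence |(3t^2 - 4t + 4) − 24| < ε.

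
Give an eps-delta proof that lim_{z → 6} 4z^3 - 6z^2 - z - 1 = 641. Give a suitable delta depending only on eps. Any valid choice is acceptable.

Let eps > 0 be given. We want delta > 0 such that 0 < |z − 6| < delta implies |(4z^3 - 6z^2 - z - 1) − 641| < eps.
(4z^3 - 6z^2 - z - 1) − 641 = 4z^3 - 6z^2 - z - 642 = (z − 6)(4z^2 + 18z + 107).
So |(4z^3 - 6z^2 - z - 1) − 641| = |z − 6|·|4z^2 + 18z + 107|.
Require delta ≤ 2. Then |z − 6| < 2 gives |z| < 8, and by the triangle inequality |4z^2 + 18z + 107| ≤ 4·8^2 + 18·8 + 107 = 507.
Hence |(4z^3 - 6z^2 - z - 1) − 641| ≤ 507|z − 6| < eps provided |z − 6| < eps/507.
Choosing delta = min(2, eps/507) ensures both conditions, hence |(4z^3 - 6z^2 - z - 1) − 641| < eps.

delta = min(2, eps/507)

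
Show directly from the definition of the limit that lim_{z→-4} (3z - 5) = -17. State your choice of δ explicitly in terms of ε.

δ = ε/3

Let ε > 0. We need δ > 0 so that 0 < |z + 4| < δ implies |(3z - 5) + 17| < ε.
|(3z - 5) + 17| = |3z + 12| = 3|z + 4|.
So 3|z + 4| < ε exactly when |z + 4| < ε/3.
Choosing δ = ε/3 gives |(3z - 5) + 17| = 3|z + 4| < ε whenever |z + 4| < δ.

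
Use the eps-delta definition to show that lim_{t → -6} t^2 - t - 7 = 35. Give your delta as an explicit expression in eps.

delta = min(2, eps/15)

Suppose eps > 0. We want delta > 0 such that 0 < |t + 6| < delta implies |(t^2 - t - 7) − 35| < eps.
(t^2 - t - 7) − 35 = t^2 - t - 42 = (t + 6)(t - 7).
So |(t^2 - t - 7) − 35| = |t + 6|·|t - 7|.
Require delta ≤ 2. Then |t + 6| < 2 gives |t| < 8, and by the triangle inequality |t - 7| ≤ 8 + 7 = 15.
Hence |(t^2 - t - 7) − 35| ≤ 15|t + 6| < eps provided |t + 6| < eps/15.
Take delta = min(2, eps/15). Then 0 < |t + 6| < delta gives both |t + 6| < 2 and |t + 6| < eps/15, so |(t^2 - t - 7) − 35| < eps.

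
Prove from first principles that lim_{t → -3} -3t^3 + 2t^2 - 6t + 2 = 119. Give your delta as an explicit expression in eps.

Let eps > 0 be given. We want delta > 0 such that 0 < |t + 3| < delta implies |(-3t^3 + 2t^2 - 6t + 2) − 119| < eps.
(-3t^3 + 2t^2 - 6t + 2) − 119 = -3t^3 + 2t^2 - 6t - 117 = (t + 3)(-3t^2 + 11t - 39).
So |(-3t^3 + 2t^2 - 6t + 2) − 119| = |t + 3|·|-3t^2 + 11t - 39|.
Assume first that |t + 3| < 1, so |t| < 4. Then |-3t^2 + 11t - 39| ≤ 3·4^2 + 11·4 + 39 = 131.
Hence |(-3t^3 + 2t^2 - 6t + 2) − 119| ≤ 131|t + 3| < eps provided |t + 3| < eps/131.
Take delta = min(1, eps/131). Then 0 < |t + 3| < delta gives both |t + 3| < 1 and |t + 3| < eps/131, so |(-3t^3 + 2t^2 - 6t + 2) − 119| < eps.

delta = min(1, eps/131)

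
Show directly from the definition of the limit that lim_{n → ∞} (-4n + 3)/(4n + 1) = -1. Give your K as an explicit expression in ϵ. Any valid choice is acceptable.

Let ϵ > 0. For n ≥ 1, |(-4n + 3)/(4n + 1) + 1| = |16|/(4(4n + 1)) = 16/(4(4n + 1)).
Since 4n + 1 ≥ 4n for n ≥ 1, this is ≤ 16/(4·4n) = 1/n.
So |(-4n + 3)/(4n + 1) + 1| < ϵ whenever n > 1/ϵ.
Take K = 1/ϵ. If n > K then |(-4n + 3)/(4n + 1) + 1| ≤ 1/n < ϵ.

K = 1/ϵ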